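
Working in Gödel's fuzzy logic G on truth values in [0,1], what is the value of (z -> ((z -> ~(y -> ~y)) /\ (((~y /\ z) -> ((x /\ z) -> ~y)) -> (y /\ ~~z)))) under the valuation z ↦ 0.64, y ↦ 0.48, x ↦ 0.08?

~y: Gödel ¬ of 0.48 = 0 (operand ≠ 0)
(y -> ~y): 0.48 > 0, so result = 0
~(y -> ~y): Gödel ¬ of 0 = 1 (operand is 0)
(z -> ~(y -> ~y)): 0.64 ≤ 1, so result = 1
~y: Gödel ¬ of 0.48 = 0 (operand ≠ 0)
(~y /\ z) = min(0, 0.64) = 0
(x /\ z) = min(0.08, 0.64) = 0.08
~y: Gödel ¬ of 0.48 = 0 (operand ≠ 0)
((x /\ z) -> ~y): 0.08 > 0, so result = 0
((~y /\ z) -> ((x /\ z) -> ~y)): 0 ≤ 0, so result = 1
~z: Gödel ¬ of 0.64 = 0 (operand ≠ 0)
~~z: Gödel ¬ of 0 = 1 (operand is 0)
(y /\ ~~z) = min(0.48, 1) = 0.48
(((~y /\ z) -> ((x /\ z) -> ~y)) -> (y /\ ~~z)): 1 > 0.48, so result = 0.48
((z -> ~(y -> ~y)) /\ (((~y /\ z) -> ((x /\ z) -> ~y)) -> (y /\ ~~z))) = min(1, 0.48) = 0.48
(z -> ((z -> ~(y -> ~y)) /\ (((~y /\ z) -> ((x /\ z) -> ~y)) -> (y /\ ~~z)))): 0.64 > 0.48, so result = 0.48

0.48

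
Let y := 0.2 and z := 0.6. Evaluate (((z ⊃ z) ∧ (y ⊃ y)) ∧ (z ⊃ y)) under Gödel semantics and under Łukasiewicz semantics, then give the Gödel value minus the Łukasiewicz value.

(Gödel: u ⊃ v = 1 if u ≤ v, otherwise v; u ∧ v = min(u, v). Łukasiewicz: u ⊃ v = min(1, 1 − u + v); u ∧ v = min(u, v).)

-0.40

Gödel evaluation:
  (z ⊃ z): 0.6 ≤ 0.6, so result = 1
  (y ⊃ y): 0.2 ≤ 0.2, so result = 1
  ((z ⊃ z) ∧ (y ⊃ y)) = min(1, 1) = 1
  (z ⊃ y): 0.6 > 0.2, so result = 0.2
  (((z ⊃ z) ∧ (y ⊃ y)) ∧ (z ⊃ y)) = min(1, 0.2) = 0.2
  Gödel value = 0.2
Łukasiewicz evaluation:
  (z ⊃ z): min(1, 1 − 0.6 + 0.6) = 1
  (y ⊃ y): min(1, 1 − 0.2 + 0.2) = 1
  ((z ⊃ z) ∧ (y ⊃ y)) = min(1, 1) = 1
  (z ⊃ y): min(1, 1 − 0.6 + 0.2) = 0.6
  (((z ⊃ z) ∧ (y ⊃ y)) ∧ (z ⊃ y)) = min(1, 0.6) = 0.6
  Łukasiewicz value = 0.6
Difference: 0.2 − 0.6 = -0.40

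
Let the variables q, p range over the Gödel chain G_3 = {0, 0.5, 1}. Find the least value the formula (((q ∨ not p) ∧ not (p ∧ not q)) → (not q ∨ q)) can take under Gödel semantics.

The minimum is attained at q = 0.5, p = 0:
  not p: Gödel ¬ of 0 = 1 (operand is 0)
  (q ∨ not p) = max(0.5, 1) = 1
  not q: Gödel ¬ of 0.5 = 0 (operand ≠ 0)
  (p ∧ not q) = min(0, 0) = 0
  not (p ∧ not q): Gödel ¬ of 0 = 1 (operand is 0)
  ((q ∨ not p) ∧ not (p ∧ not q)) = min(1, 1) = 1
  not q: Gödel ¬ of 0.5 = 0 (operand ≠ 0)
  (not q ∨ q) = max(0, 0.5) = 0.5
  (((q ∨ not p) ∧ not (p ∧ not q)) → (not q ∨ q)): 1 > 0.5, so result = 0.5
Checking all 9 assignments confirms none give a value below 0.50.

0.50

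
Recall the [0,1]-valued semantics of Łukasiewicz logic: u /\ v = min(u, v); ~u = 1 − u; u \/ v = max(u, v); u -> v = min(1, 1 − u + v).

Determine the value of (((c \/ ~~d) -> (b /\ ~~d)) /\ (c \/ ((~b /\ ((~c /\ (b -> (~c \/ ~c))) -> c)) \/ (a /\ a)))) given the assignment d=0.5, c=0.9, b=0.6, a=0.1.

0.60

~d: Łukasiewicz ¬ gives 1 − 0.5 = 0.5
~~d: Łukasiewicz ¬ gives 1 − 0.5 = 0.5
(c \/ ~~d) = max(0.9, 0.5) = 0.9
~d: Łukasiewicz ¬ gives 1 − 0.5 = 0.5
~~d: Łukasiewicz ¬ gives 1 − 0.5 = 0.5
(b /\ ~~d) = min(0.6, 0.5) = 0.5
((c \/ ~~d) -> (b /\ ~~d)): min(1, 1 − 0.9 + 0.5) = 0.6
~b: Łukasiewicz ¬ gives 1 − 0.6 = 0.4
~c: Łukasiewicz ¬ gives 1 − 0.9 = 0.1
~c: Łukasiewicz ¬ gives 1 − 0.9 = 0.1
~c: Łukasiewicz ¬ gives 1 − 0.9 = 0.1
(~c \/ ~c) = max(0.1, 0.1) = 0.1
(b -> (~c \/ ~c)): min(1, 1 − 0.6 + 0.1) = 0.5
(~c /\ (b -> (~c \/ ~c))) = min(0.1, 0.5) = 0.1
((~c /\ (b -> (~c \/ ~c))) -> c): min(1, 1 − 0.1 + 0.9) = 1
(~b /\ ((~c /\ (b -> (~c \/ ~c))) -> c)) = min(0.4, 1) = 0.4
(a /\ a) = min(0.1, 0.1) = 0.1
((~b /\ ((~c /\ (b -> (~c \/ ~c))) -> c)) \/ (a /\ a)) = max(0.4, 0.1) = 0.4
(c \/ ((~b /\ ((~c /\ (b -> (~c \/ ~c))) -> c)) \/ (a /\ a))) = max(0.9, 0.4) = 0.9
(((c \/ ~~d) -> (b /\ ~~d)) /\ (c \/ ((~b /\ ((~c /\ (b -> (~c \/ ~c))) -> c)) \/ (a /\ a)))) = min(0.6, 0.9) = 0.6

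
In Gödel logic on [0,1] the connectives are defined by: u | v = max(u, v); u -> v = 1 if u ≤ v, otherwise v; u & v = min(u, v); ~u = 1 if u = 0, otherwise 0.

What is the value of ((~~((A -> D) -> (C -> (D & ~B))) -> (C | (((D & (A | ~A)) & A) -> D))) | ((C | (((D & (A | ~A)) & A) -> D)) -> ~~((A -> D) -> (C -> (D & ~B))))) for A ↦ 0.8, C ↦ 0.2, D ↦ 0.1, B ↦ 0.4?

(A -> D): 0.8 > 0.1, so result = 0.1
~B: Gödel ¬ of 0.4 = 0 (operand ≠ 0)
(D & ~B) = min(0.1, 0) = 0
(C -> (D & ~B)): 0.2 > 0, so result = 0
((A -> D) -> (C -> (D & ~B))): 0.1 > 0, so result = 0
~((A -> D) -> (C -> (D & ~B))): Gödel ¬ of 0 = 1 (operand is 0)
~~((A -> D) -> (C -> (D & ~B))): Gödel ¬ of 1 = 0 (operand ≠ 0)
~A: Gödel ¬ of 0.8 = 0 (operand ≠ 0)
(A | ~A) = max(0.8, 0) = 0.8
(D & (A | ~A)) = min(0.1, 0.8) = 0.1
((D & (A | ~A)) & A) = min(0.1, 0.8) = 0.1
(((D & (A | ~A)) & A) -> D): 0.1 ≤ 0.1, so result = 1
(C | (((D & (A | ~A)) & A) -> D)) = max(0.2, 1) = 1
(~~((A -> D) -> (C -> (D & ~B))) -> (C | (((D & (A | ~A)) & A) -> D))): 0 ≤ 1, so result = 1
~A: Gödel ¬ of 0.8 = 0 (operand ≠ 0)
(A | ~A) = max(0.8, 0) = 0.8
(D & (A | ~A)) = min(0.1, 0.8) = 0.1
((D & (A | ~A)) & A) = min(0.1, 0.8) = 0.1
(((D & (A | ~A)) & A) -> D): 0.1 ≤ 0.1, so result = 1
(C | (((D & (A | ~A)) & A) -> D)) = max(0.2, 1) = 1
(A -> D): 0.8 > 0.1, so result = 0.1
~B: Gödel ¬ of 0.4 = 0 (operand ≠ 0)
(D & ~B) = min(0.1, 0) = 0
(C -> (D & ~B)): 0.2 > 0, so result = 0
((A -> D) -> (C -> (D & ~B))): 0.1 > 0, so result = 0
~((A -> D) -> (C -> (D & ~B))): Gödel ¬ of 0 = 1 (operand is 0)
~~((A -> D) -> (C -> (D & ~B))): Gödel ¬ of 1 = 0 (operand ≠ 0)
((C | (((D & (A | ~A)) & A) -> D)) -> ~~((A -> D) -> (C -> (D & ~B)))): 1 > 0, so result = 0
((~~((A -> D) -> (C -> (D & ~B))) -> (C | (((D & (A | ~A)) & A) -> D))) | ((C | (((D & (A | ~A)) & A) -> D)) -> ~~((A -> D) -> (C -> (D & ~B))))) = max(1, 0) = 1

1.00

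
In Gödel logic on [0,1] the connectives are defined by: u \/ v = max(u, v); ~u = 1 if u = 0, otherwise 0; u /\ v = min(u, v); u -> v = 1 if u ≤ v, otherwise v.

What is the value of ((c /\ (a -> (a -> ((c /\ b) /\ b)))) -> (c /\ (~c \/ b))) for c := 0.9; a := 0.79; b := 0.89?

0.89

(c /\ b) = min(0.9, 0.89) = 0.89
((c /\ b) /\ b) = min(0.89, 0.89) = 0.89
(a -> ((c /\ b) /\ b)): 0.79 ≤ 0.89, so result = 1
(a -> (a -> ((c /\ b) /\ b))): 0.79 ≤ 1, so result = 1
(c /\ (a -> (a -> ((c /\ b) /\ b)))) = min(0.9, 1) = 0.9
~c: Gödel ¬ of 0.9 = 0 (operand ≠ 0)
(~c \/ b) = max(0, 0.89) = 0.89
(c /\ (~c \/ b)) = min(0.9, 0.89) = 0.89
((c /\ (a -> (a -> ((c /\ b) /\ b)))) -> (c /\ (~c \/ b))): 0.9 > 0.89, so result = 0.89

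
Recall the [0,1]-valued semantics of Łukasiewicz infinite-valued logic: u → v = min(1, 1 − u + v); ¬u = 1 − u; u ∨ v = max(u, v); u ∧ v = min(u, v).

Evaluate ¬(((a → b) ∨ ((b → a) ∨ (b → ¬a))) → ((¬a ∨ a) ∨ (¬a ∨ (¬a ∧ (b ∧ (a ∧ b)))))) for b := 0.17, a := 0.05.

0.05

(a → b): min(1, 1 − 0.05 + 0.17) = 1
(b → a): min(1, 1 − 0.17 + 0.05) = 0.88
¬a: Łukasiewicz ¬ gives 1 − 0.05 = 0.95
(b → ¬a): min(1, 1 − 0.17 + 0.95) = 1
((b → a) ∨ (b → ¬a)) = max(0.88, 1) = 1
((a → b) ∨ ((b → a) ∨ (b → ¬a))) = max(1, 1) = 1
¬a: Łukasiewicz ¬ gives 1 − 0.05 = 0.95
(¬a ∨ a) = max(0.95, 0.05) = 0.95
¬a: Łukasiewicz ¬ gives 1 − 0.05 = 0.95
¬a: Łukasiewicz ¬ gives 1 − 0.05 = 0.95
(a ∧ b) = min(0.05, 0.17) = 0.05
(b ∧ (a ∧ b)) = min(0.17, 0.05) = 0.05
(¬a ∧ (b ∧ (a ∧ b))) = min(0.95, 0.05) = 0.05
(¬a ∨ (¬a ∧ (b ∧ (a ∧ b)))) = max(0.95, 0.05) = 0.95
((¬a ∨ a) ∨ (¬a ∨ (¬a ∧ (b ∧ (a ∧ b))))) = max(0.95, 0.95) = 0.95
(((a → b) ∨ ((b → a) ∨ (b → ¬a))) → ((¬a ∨ a) ∨ (¬a ∨ (¬a ∧ (b ∧ (a ∧ b)))))): min(1, 1 − 1 + 0.95) = 0.95
¬(((a → b) ∨ ((b → a) ∨ (b → ¬a))) → ((¬a ∨ a) ∨ (¬a ∨ (¬a ∧ (b ∧ (a ∧ b)))))): Łukasiewicz ¬ gives 1 − 0.95 = 0.05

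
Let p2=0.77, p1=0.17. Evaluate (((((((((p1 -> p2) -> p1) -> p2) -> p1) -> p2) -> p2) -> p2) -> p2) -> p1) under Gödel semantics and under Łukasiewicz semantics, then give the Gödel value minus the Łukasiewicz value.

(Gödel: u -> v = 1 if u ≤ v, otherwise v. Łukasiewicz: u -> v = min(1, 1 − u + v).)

-0.23

Gödel evaluation:
  (p1 -> p2): 0.17 ≤ 0.77, so result = 1
  ((p1 -> p2) -> p1): 1 > 0.17, so result = 0.17
  (((p1 -> p2) -> p1) -> p2): 0.17 ≤ 0.77, so result = 1
  ((((p1 -> p2) -> p1) -> p2) -> p1): 1 > 0.17, so result = 0.17
  (((((p1 -> p2) -> p1) -> p2) -> p1) -> p2): 0.17 ≤ 0.77, so result = 1
  ((((((p1 -> p2) -> p1) -> p2) -> p1) -> p2) -> p2): 1 > 0.77, so result = 0.77
  (((((((p1 -> p2) -> p1) -> p2) -> p1) -> p2) -> p2) -> p2): 0.77 ≤ 0.77, so result = 1
  ((((((((p1 -> p2) -> p1) -> p2) -> p1) -> p2) -> p2) -> p2) -> p2): 1 > 0.77, so result = 0.77
  (((((((((p1 -> p2) -> p1) -> p2) -> p1) -> p2) -> p2) -> p2) -> p2) -> p1): 0.77 > 0.17, so result = 0.17
  Gödel value = 0.17
Łukasiewicz evaluation:
  (p1 -> p2): min(1, 1 − 0.17 + 0.77) = 1
  ((p1 -> p2) -> p1): min(1, 1 − 1 + 0.17) = 0.17
  (((p1 -> p2) -> p1) -> p2): min(1, 1 − 0.17 + 0.77) = 1
  ((((p1 -> p2) -> p1) -> p2) -> p1): min(1, 1 − 1 + 0.17) = 0.17
  (((((p1 -> p2) -> p1) -> p2) -> p1) -> p2): min(1, 1 − 0.17 + 0.77) = 1
  ((((((p1 -> p2) -> p1) -> p2) -> p1) -> p2) -> p2): min(1, 1 − 1 + 0.77) = 0.77
  (((((((p1 -> p2) -> p1) -> p2) -> p1) -> p2) -> p2) -> p2): min(1, 1 − 0.77 + 0.77) = 1
  ((((((((p1 -> p2) -> p1) -> p2) -> p1) -> p2) -> p2) -> p2) -> p2): min(1, 1 − 1 + 0.77) = 0.77
  (((((((((p1 -> p2) -> p1) -> p2) -> p1) -> p2) -> p2) -> p2) -> p2) -> p1): min(1, 1 − 0.77 + 0.17) = 0.4
  Łukasiewicz value = 0.4
Difference: 0.17 − 0.4 = -0.23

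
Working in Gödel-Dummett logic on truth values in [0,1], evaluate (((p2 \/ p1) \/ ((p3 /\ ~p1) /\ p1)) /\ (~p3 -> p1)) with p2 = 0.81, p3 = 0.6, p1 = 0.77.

0.81

(p2 \/ p1) = max(0.81, 0.77) = 0.81
~p1: Gödel ¬ of 0.77 = 0 (operand ≠ 0)
(p3 /\ ~p1) = min(0.6, 0) = 0
((p3 /\ ~p1) /\ p1) = min(0, 0.77) = 0
((p2 \/ p1) \/ ((p3 /\ ~p1) /\ p1)) = max(0.81, 0) = 0.81
~p3: Gödel ¬ of 0.6 = 0 (operand ≠ 0)
(~p3 -> p1): 0 ≤ 0.77, so result = 1
(((p2 \/ p1) \/ ((p3 /\ ~p1) /\ p1)) /\ (~p3 -> p1)) = min(0.81, 1) = 0.81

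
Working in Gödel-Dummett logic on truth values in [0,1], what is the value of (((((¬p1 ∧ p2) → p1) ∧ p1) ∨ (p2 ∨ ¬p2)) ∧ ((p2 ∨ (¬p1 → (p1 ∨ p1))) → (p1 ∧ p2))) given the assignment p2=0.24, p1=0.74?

¬p1: Gödel ¬ of 0.74 = 0 (operand ≠ 0)
(¬p1 ∧ p2) = min(0, 0.24) = 0
((¬p1 ∧ p2) → p1): 0 ≤ 0.74, so result = 1
(((¬p1 ∧ p2) → p1) ∧ p1) = min(1, 0.74) = 0.74
¬p2: Gödel ¬ of 0.24 = 0 (operand ≠ 0)
(p2 ∨ ¬p2) = max(0.24, 0) = 0.24
((((¬p1 ∧ p2) → p1) ∧ p1) ∨ (p2 ∨ ¬p2)) = max(0.74, 0.24) = 0.74
¬p1: Gödel ¬ of 0.74 = 0 (operand ≠ 0)
(p1 ∨ p1) = max(0.74, 0.74) = 0.74
(¬p1 → (p1 ∨ p1)): 0 ≤ 0.74, so result = 1
(p2 ∨ (¬p1 → (p1 ∨ p1))) = max(0.24, 1) = 1
(p1 ∧ p2) = min(0.74, 0.24) = 0.24
((p2 ∨ (¬p1 → (p1 ∨ p1))) → (p1 ∧ p2)): 1 > 0.24, so result = 0.24
(((((¬p1 ∧ p2) → p1) ∧ p1) ∨ (p2 ∨ ¬p2)) ∧ ((p2 ∨ (¬p1 → (p1 ∨ p1))) → (p1 ∧ p2))) = min(0.74, 0.24) = 0.24

0.24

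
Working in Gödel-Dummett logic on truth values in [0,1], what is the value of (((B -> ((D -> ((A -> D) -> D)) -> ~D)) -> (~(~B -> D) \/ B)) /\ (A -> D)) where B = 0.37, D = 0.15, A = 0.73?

0.15

(A -> D): 0.73 > 0.15, so result = 0.15
((A -> D) -> D): 0.15 ≤ 0.15, so result = 1
(D -> ((A -> D) -> D)): 0.15 ≤ 1, so result = 1
~D: Gödel ¬ of 0.15 = 0 (operand ≠ 0)
((D -> ((A -> D) -> D)) -> ~D): 1 > 0, so result = 0
(B -> ((D -> ((A -> D) -> D)) -> ~D)): 0.37 > 0, so result = 0
~B: Gödel ¬ of 0.37 = 0 (operand ≠ 0)
(~B -> D): 0 ≤ 0.15, so result = 1
~(~B -> D): Gödel ¬ of 1 = 0 (operand ≠ 0)
(~(~B -> D) \/ B) = max(0, 0.37) = 0.37
((B -> ((D -> ((A -> D) -> D)) -> ~D)) -> (~(~B -> D) \/ B)): 0 ≤ 0.37, so result = 1
(A -> D): 0.73 > 0.15, so result = 0.15
(((B -> ((D -> ((A -> D) -> D)) -> ~D)) -> (~(~B -> D) \/ B)) /\ (A -> D)) = min(1, 0.15) = 0.15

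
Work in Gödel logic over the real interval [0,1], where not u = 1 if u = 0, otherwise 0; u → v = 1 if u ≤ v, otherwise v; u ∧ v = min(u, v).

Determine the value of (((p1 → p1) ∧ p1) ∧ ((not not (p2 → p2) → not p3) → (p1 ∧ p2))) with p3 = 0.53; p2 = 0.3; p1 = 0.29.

0.29

(p1 → p1): 0.29 ≤ 0.29, so result = 1
((p1 → p1) ∧ p1) = min(1, 0.29) = 0.29
(p2 → p2): 0.3 ≤ 0.3, so result = 1
not (p2 → p2): Gödel ¬ of 1 = 0 (operand ≠ 0)
not not (p2 → p2): Gödel ¬ of 0 = 1 (operand is 0)
not p3: Gödel ¬ of 0.53 = 0 (operand ≠ 0)
(not not (p2 → p2) → not p3): 1 > 0, so result = 0
(p1 ∧ p2) = min(0.29, 0.3) = 0.29
((not not (p2 → p2) → not p3) → (p1 ∧ p2)): 0 ≤ 0.29, so result = 1
(((p1 → p1) ∧ p1) ∧ ((not not (p2 → p2) → not p3) → (p1 ∧ p2))) = min(0.29, 1) = 0.29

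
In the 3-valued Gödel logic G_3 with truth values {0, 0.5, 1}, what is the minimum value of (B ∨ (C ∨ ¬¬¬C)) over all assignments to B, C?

0.50

The minimum is attained at B = 0, C = 0.5:
  ¬C: Gödel ¬ of 0.5 = 0 (operand ≠ 0)
  ¬¬C: Gödel ¬ of 0 = 1 (operand is 0)
  ¬¬¬C: Gödel ¬ of 1 = 0 (operand ≠ 0)
  (C ∨ ¬¬¬C) = max(0.5, 0) = 0.5
  (B ∨ (C ∨ ¬¬¬C)) = max(0, 0.5) = 0.5
Checking all 9 assignments confirms none give a value below 0.50.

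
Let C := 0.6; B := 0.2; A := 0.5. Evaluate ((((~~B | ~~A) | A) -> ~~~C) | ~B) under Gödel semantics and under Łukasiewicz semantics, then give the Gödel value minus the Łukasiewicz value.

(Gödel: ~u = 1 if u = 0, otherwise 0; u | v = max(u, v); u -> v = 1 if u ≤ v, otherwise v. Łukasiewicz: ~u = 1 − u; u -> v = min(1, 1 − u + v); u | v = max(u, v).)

Gödel evaluation:
  ~B: Gödel ¬ of 0.2 = 0 (operand ≠ 0)
  ~~B: Gödel ¬ of 0 = 1 (operand is 0)
  ~A: Gödel ¬ of 0.5 = 0 (operand ≠ 0)
  ~~A: Gödel ¬ of 0 = 1 (operand is 0)
  (~~B | ~~A) = max(1, 1) = 1
  ((~~B | ~~A) | A) = max(1, 0.5) = 1
  ~C: Gödel ¬ of 0.6 = 0 (operand ≠ 0)
  ~~C: Gödel ¬ of 0 = 1 (operand is 0)
  ~~~C: Gödel ¬ of 1 = 0 (operand ≠ 0)
  (((~~B | ~~A) | A) -> ~~~C): 1 > 0, so result = 0
  ~B: Gödel ¬ of 0.2 = 0 (operand ≠ 0)
  ((((~~B | ~~A) | A) -> ~~~C) | ~B) = max(0, 0) = 0
  Gödel value = 0
Łukasiewicz evaluation:
  ~B: Łukasiewicz ¬ gives 1 − 0.2 = 0.8
  ~~B: Łukasiewicz ¬ gives 1 − 0.8 = 0.2
  ~A: Łukasiewicz ¬ gives 1 − 0.5 = 0.5
  ~~A: Łukasiewicz ¬ gives 1 − 0.5 = 0.5
  (~~B | ~~A) = max(0.2, 0.5) = 0.5
  ((~~B | ~~A) | A) = max(0.5, 0.5) = 0.5
  ~C: Łukasiewicz ¬ gives 1 − 0.6 = 0.4
  ~~C: Łukasiewicz ¬ gives 1 − 0.4 = 0.6
  ~~~C: Łukasiewicz ¬ gives 1 − 0.6 = 0.4
  (((~~B | ~~A) | A) -> ~~~C): min(1, 1 − 0.5 + 0.4) = 0.9
  ~B: Łukasiewicz ¬ gives 1 − 0.2 = 0.8
  ((((~~B | ~~A) | A) -> ~~~C) | ~B) = max(0.9, 0.8) = 0.9
  Łukasiewicz value = 0.9
Difference: 0 − 0.9 = -0.90

-0.90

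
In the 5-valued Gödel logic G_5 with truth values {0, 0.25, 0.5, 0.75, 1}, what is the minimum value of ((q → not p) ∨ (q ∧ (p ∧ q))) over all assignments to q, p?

The minimum is attained at q = 0.25, p = 0.25:
  not p: Gödel ¬ of 0.25 = 0 (operand ≠ 0)
  (q → not p): 0.25 > 0, so result = 0
  (p ∧ q) = min(0.25, 0.25) = 0.25
  (q ∧ (p ∧ q)) = min(0.25, 0.25) = 0.25
  ((q → not p) ∨ (q ∧ (p ∧ q))) = max(0, 0.25) = 0.25
Checking all 25 assignments confirms none give a value below 0.25.

0.25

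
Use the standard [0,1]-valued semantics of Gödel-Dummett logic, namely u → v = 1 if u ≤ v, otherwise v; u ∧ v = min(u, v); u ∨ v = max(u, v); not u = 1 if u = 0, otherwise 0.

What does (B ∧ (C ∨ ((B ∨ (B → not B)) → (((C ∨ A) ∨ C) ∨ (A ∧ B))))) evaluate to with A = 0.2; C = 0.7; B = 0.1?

0.10

not B: Gödel ¬ of 0.1 = 0 (operand ≠ 0)
(B → not B): 0.1 > 0, so result = 0
(B ∨ (B → not B)) = max(0.1, 0) = 0.1
(C ∨ A) = max(0.7, 0.2) = 0.7
((C ∨ A) ∨ C) = max(0.7, 0.7) = 0.7
(A ∧ B) = min(0.2, 0.1) = 0.1
(((C ∨ A) ∨ C) ∨ (A ∧ B)) = max(0.7, 0.1) = 0.7
((B ∨ (B → not B)) → (((C ∨ A) ∨ C) ∨ (A ∧ B))): 0.1 ≤ 0.7, so result = 1
(C ∨ ((B ∨ (B → not B)) → (((C ∨ A) ∨ C) ∨ (A ∧ B)))) = max(0.7, 1) = 1
(B ∧ (C ∨ ((B ∨ (B → not B)) → (((C ∨ A) ∨ C) ∨ (A ∧ B))))) = min(0.1, 1) = 0.1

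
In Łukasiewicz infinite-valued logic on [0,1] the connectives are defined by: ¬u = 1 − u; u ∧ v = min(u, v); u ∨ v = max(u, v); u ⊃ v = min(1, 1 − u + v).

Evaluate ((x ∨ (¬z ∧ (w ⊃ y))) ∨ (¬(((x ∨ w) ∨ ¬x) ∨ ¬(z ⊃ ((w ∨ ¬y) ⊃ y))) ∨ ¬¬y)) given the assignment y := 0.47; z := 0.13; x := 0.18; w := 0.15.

¬z: Łukasiewicz ¬ gives 1 − 0.13 = 0.87
(w ⊃ y): min(1, 1 − 0.15 + 0.47) = 1
(¬z ∧ (w ⊃ y)) = min(0.87, 1) = 0.87
(x ∨ (¬z ∧ (w ⊃ y))) = max(0.18, 0.87) = 0.87
(x ∨ w) = max(0.18, 0.15) = 0.18
¬x: Łukasiewicz ¬ gives 1 − 0.18 = 0.82
((x ∨ w) ∨ ¬x) = max(0.18, 0.82) = 0.82
¬y: Łukasiewicz ¬ gives 1 − 0.47 = 0.53
(w ∨ ¬y) = max(0.15, 0.53) = 0.53
((w ∨ ¬y) ⊃ y): min(1, 1 − 0.53 + 0.47) = 0.94
(z ⊃ ((w ∨ ¬y) ⊃ y)): min(1, 1 − 0.13 + 0.94) = 1
¬(z ⊃ ((w ∨ ¬y) ⊃ y)): Łukasiewicz ¬ gives 1 − 1 = 0
(((x ∨ w) ∨ ¬x) ∨ ¬(z ⊃ ((w ∨ ¬y) ⊃ y))) = max(0.82, 0) = 0.82
¬(((x ∨ w) ∨ ¬x) ∨ ¬(z ⊃ ((w ∨ ¬y) ⊃ y))): Łukasiewicz ¬ gives 1 − 0.82 = 0.18
¬y: Łukasiewicz ¬ gives 1 − 0.47 = 0.53
¬¬y: Łukasiewicz ¬ gives 1 − 0.53 = 0.47
(¬(((x ∨ w) ∨ ¬x) ∨ ¬(z ⊃ ((w ∨ ¬y) ⊃ y))) ∨ ¬¬y) = max(0.18, 0.47) = 0.47
((x ∨ (¬z ∧ (w ⊃ y))) ∨ (¬(((x ∨ w) ∨ ¬x) ∨ ¬(z ⊃ ((w ∨ ¬y) ⊃ y))) ∨ ¬¬y)) = max(0.87, 0.47) = 0.87

0.87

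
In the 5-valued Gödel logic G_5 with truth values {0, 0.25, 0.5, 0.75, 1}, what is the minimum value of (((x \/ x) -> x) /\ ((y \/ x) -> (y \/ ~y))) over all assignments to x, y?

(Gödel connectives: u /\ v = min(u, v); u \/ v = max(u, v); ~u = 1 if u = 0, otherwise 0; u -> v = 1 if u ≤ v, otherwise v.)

0.25

The minimum is attained at x = 0.5, y = 0.25:
  (x \/ x) = max(0.5, 0.5) = 0.5
  ((x \/ x) -> x): 0.5 ≤ 0.5, so result = 1
  (y \/ x) = max(0.25, 0.5) = 0.5
  ~y: Gödel ¬ of 0.25 = 0 (operand ≠ 0)
  (y \/ ~y) = max(0.25, 0) = 0.25
  ((y \/ x) -> (y \/ ~y)): 0.5 > 0.25, so result = 0.25
  (((x \/ x) -> x) /\ ((y \/ x) -> (y \/ ~y))) = min(1, 0.25) = 0.25
Checking all 25 assignments confirms none give a value below 0.25.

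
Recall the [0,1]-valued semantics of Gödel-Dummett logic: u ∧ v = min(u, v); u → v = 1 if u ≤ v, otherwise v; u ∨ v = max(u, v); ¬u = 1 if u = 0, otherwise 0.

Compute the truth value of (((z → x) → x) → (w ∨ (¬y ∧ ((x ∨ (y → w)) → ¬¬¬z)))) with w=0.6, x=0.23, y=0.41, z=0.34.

0.60

(z → x): 0.34 > 0.23, so result = 0.23
((z → x) → x): 0.23 ≤ 0.23, so result = 1
¬y: Gödel ¬ of 0.41 = 0 (operand ≠ 0)
(y → w): 0.41 ≤ 0.6, so result = 1
(x ∨ (y → w)) = max(0.23, 1) = 1
¬z: Gödel ¬ of 0.34 = 0 (operand ≠ 0)
¬¬z: Gödel ¬ of 0 = 1 (operand is 0)
¬¬¬z: Gödel ¬ of 1 = 0 (operand ≠ 0)
((x ∨ (y → w)) → ¬¬¬z): 1 > 0, so result = 0
(¬y ∧ ((x ∨ (y → w)) → ¬¬¬z)) = min(0, 0) = 0
(w ∨ (¬y ∧ ((x ∨ (y → w)) → ¬¬¬z))) = max(0.6, 0) = 0.6
(((z → x) → x) → (w ∨ (¬y ∧ ((x ∨ (y → w)) → ¬¬¬z)))): 1 > 0.6, so result = 0.6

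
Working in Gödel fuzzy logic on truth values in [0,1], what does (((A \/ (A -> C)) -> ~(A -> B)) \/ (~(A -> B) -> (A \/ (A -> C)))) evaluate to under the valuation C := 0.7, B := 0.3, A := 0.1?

(A -> C): 0.1 ≤ 0.7, so result = 1
(A \/ (A -> C)) = max(0.1, 1) = 1
(A -> B): 0.1 ≤ 0.3, so result = 1
~(A -> B): Gödel ¬ of 1 = 0 (operand ≠ 0)
((A \/ (A -> C)) -> ~(A -> B)): 1 > 0, so result = 0
(A -> B): 0.1 ≤ 0.3, so result = 1
~(A -> B): Gödel ¬ of 1 = 0 (operand ≠ 0)
(A -> C): 0.1 ≤ 0.7, so result = 1
(A \/ (A -> C)) = max(0.1, 1) = 1
(~(A -> B) -> (A \/ (A -> C))): 0 ≤ 1, so result = 1
(((A \/ (A -> C)) -> ~(A -> B)) \/ (~(A -> B) -> (A \/ (A -> C)))) = max(0, 1) = 1

1.00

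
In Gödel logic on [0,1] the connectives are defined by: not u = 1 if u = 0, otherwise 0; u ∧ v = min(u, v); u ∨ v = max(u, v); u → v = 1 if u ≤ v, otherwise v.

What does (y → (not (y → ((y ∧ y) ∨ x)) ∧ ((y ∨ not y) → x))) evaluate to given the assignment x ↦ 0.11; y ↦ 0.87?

(y ∧ y) = min(0.87, 0.87) = 0.87
((y ∧ y) ∨ x) = max(0.87, 0.11) = 0.87
(y → ((y ∧ y) ∨ x)): 0.87 ≤ 0.87, so result = 1
not (y → ((y ∧ y) ∨ x)): Gödel ¬ of 1 = 0 (operand ≠ 0)
not y: Gödel ¬ of 0.87 = 0 (operand ≠ 0)
(y ∨ not y) = max(0.87, 0) = 0.87
((y ∨ not y) → x): 0.87 > 0.11, so result = 0.11
(not (y → ((y ∧ y) ∨ x)) ∧ ((y ∨ not y) → x)) = min(0, 0.11) = 0
(y → (not (y → ((y ∧ y) ∨ x)) ∧ ((y ∨ not y) → x))): 0.87 > 0, so result = 0

0.00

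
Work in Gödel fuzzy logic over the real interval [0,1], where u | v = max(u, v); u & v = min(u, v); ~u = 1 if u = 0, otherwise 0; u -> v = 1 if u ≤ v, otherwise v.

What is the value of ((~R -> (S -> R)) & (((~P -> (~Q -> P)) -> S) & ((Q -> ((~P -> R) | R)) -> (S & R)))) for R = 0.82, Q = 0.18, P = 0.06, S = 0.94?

0.82

~R: Gödel ¬ of 0.82 = 0 (operand ≠ 0)
(S -> R): 0.94 > 0.82, so result = 0.82
(~R -> (S -> R)): 0 ≤ 0.82, so result = 1
~P: Gödel ¬ of 0.06 = 0 (operand ≠ 0)
~Q: Gödel ¬ of 0.18 = 0 (operand ≠ 0)
(~Q -> P): 0 ≤ 0.06, so result = 1
(~P -> (~Q -> P)): 0 ≤ 1, so result = 1
((~P -> (~Q -> P)) -> S): 1 > 0.94, so result = 0.94
~P: Gödel ¬ of 0.06 = 0 (operand ≠ 0)
(~P -> R): 0 ≤ 0.82, so result = 1
((~P -> R) | R) = max(1, 0.82) = 1
(Q -> ((~P -> R) | R)): 0.18 ≤ 1, so result = 1
(S & R) = min(0.94, 0.82) = 0.82
((Q -> ((~P -> R) | R)) -> (S & R)): 1 > 0.82, so result = 0.82
(((~P -> (~Q -> P)) -> S) & ((Q -> ((~P -> R) | R)) -> (S & R))) = min(0.94, 0.82) = 0.82
((~R -> (S -> R)) & (((~P -> (~Q -> P)) -> S) & ((Q -> ((~P -> R) | R)) -> (S & R)))) = min(1, 0.82) = 0.82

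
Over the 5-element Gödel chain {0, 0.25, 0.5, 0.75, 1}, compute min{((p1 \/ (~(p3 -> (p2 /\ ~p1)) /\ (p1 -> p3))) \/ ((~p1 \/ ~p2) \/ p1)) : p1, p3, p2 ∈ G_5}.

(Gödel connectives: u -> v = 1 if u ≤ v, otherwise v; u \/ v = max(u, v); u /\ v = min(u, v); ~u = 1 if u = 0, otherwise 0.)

0.25

The minimum is attained at p1 = 0.25, p3 = 0, p2 = 0.25:
  ~p1: Gödel ¬ of 0.25 = 0 (operand ≠ 0)
  (p2 /\ ~p1) = min(0.25, 0) = 0
  (p3 -> (p2 /\ ~p1)): 0 ≤ 0, so result = 1
  ~(p3 -> (p2 /\ ~p1)): Gödel ¬ of 1 = 0 (operand ≠ 0)
  (p1 -> p3): 0.25 > 0, so result = 0
  (~(p3 -> (p2 /\ ~p1)) /\ (p1 -> p3)) = min(0, 0) = 0
  (p1 \/ (~(p3 -> (p2 /\ ~p1)) /\ (p1 -> p3))) = max(0.25, 0) = 0.25
  ~p1: Gödel ¬ of 0.25 = 0 (operand ≠ 0)
  ~p2: Gödel ¬ of 0.25 = 0 (operand ≠ 0)
  (~p1 \/ ~p2) = max(0, 0) = 0
  ((~p1 \/ ~p2) \/ p1) = max(0, 0.25) = 0.25
  ((p1 \/ (~(p3 -> (p2 /\ ~p1)) /\ (p1 -> p3))) \/ ((~p1 \/ ~p2) \/ p1)) = max(0.25, 0.25) = 0.25
Checking all 125 assignments confirms none give a value below 0.25.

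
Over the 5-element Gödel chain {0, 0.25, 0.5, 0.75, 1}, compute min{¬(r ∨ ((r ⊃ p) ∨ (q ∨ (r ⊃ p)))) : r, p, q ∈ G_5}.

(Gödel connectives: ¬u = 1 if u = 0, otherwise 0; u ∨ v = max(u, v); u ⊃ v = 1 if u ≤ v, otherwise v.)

The minimum is attained at r = 0, p = 0, q = 0:
  (r ⊃ p): 0 ≤ 0, so result = 1
  (r ⊃ p): 0 ≤ 0, so result = 1
  (q ∨ (r ⊃ p)) = max(0, 1) = 1
  ((r ⊃ p) ∨ (q ∨ (r ⊃ p))) = max(1, 1) = 1
  (r ∨ ((r ⊃ p) ∨ (q ∨ (r ⊃ p)))) = max(0, 1) = 1
  ¬(r ∨ ((r ⊃ p) ∨ (q ∨ (r ⊃ p)))): Gödel ¬ of 1 = 0 (operand ≠ 0)
Checking all 125 assignments confirms none give a value below 0.00.

0.00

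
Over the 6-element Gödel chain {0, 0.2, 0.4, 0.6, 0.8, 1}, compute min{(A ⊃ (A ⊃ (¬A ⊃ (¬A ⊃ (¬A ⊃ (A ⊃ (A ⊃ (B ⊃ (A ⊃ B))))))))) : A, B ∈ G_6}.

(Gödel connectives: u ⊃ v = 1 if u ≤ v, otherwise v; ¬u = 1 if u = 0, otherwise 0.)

Every assignment gives 1. For instance at A = 0, B = 0:
  ¬A: Gödel ¬ of 0 = 1 (operand is 0)
  ¬A: Gödel ¬ of 0 = 1 (operand is 0)
  ¬A: Gödel ¬ of 0 = 1 (operand is 0)
  (A ⊃ B): 0 ≤ 0, so result = 1
  (B ⊃ (A ⊃ B)): 0 ≤ 1, so result = 1
  (A ⊃ (B ⊃ (A ⊃ B))): 0 ≤ 1, so result = 1
  (A ⊃ (A ⊃ (B ⊃ (A ⊃ B)))): 0 ≤ 1, so result = 1
  (¬A ⊃ (A ⊃ (A ⊃ (B ⊃ (A ⊃ B))))): 1 ≤ 1, so result = 1
  (¬A ⊃ (¬A ⊃ (A ⊃ (A ⊃ (B ⊃ (A ⊃ B)))))): 1 ≤ 1, so result = 1
  (¬A ⊃ (¬A ⊃ (¬A ⊃ (A ⊃ (A ⊃ (B ⊃ (A ⊃ B))))))): 1 ≤ 1, so result = 1
  (A ⊃ (¬A ⊃ (¬A ⊃ (¬A ⊃ (A ⊃ (A ⊃ (B ⊃ (A ⊃ B)))))))): 0 ≤ 1, so result = 1
  (A ⊃ (A ⊃ (¬A ⊃ (¬A ⊃ (¬A ⊃ (A ⊃ (A ⊃ (B ⊃ (A ⊃ B))))))))): 0 ≤ 1, so result = 1
All 36 assignments give value 1 — the formula is a G_6-tautology.

1.00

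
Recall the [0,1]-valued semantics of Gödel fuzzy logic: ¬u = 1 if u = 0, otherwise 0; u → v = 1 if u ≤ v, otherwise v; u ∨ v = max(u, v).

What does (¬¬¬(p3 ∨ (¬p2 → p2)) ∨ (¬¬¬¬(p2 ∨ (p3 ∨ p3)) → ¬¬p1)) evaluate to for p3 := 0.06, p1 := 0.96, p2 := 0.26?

¬p2: Gödel ¬ of 0.26 = 0 (operand ≠ 0)
(¬p2 → p2): 0 ≤ 0.26, so result = 1
(p3 ∨ (¬p2 → p2)) = max(0.06, 1) = 1
¬(p3 ∨ (¬p2 → p2)): Gödel ¬ of 1 = 0 (operand ≠ 0)
¬¬(p3 ∨ (¬p2 → p2)): Gödel ¬ of 0 = 1 (operand is 0)
¬¬¬(p3 ∨ (¬p2 → p2)): Gödel ¬ of 1 = 0 (operand ≠ 0)
(p3 ∨ p3) = max(0.06, 0.06) = 0.06
(p2 ∨ (p3 ∨ p3)) = max(0.26, 0.06) = 0.26
¬(p2 ∨ (p3 ∨ p3)): Gödel ¬ of 0.26 = 0 (operand ≠ 0)
¬¬(p2 ∨ (p3 ∨ p3)): Gödel ¬ of 0 = 1 (operand is 0)
¬¬¬(p2 ∨ (p3 ∨ p3)): Gödel ¬ of 1 = 0 (operand ≠ 0)
¬¬¬¬(p2 ∨ (p3 ∨ p3)): Gödel ¬ of 0 = 1 (operand is 0)
¬p1: Gödel ¬ of 0.96 = 0 (operand ≠ 0)
¬¬p1: Gödel ¬ of 0 = 1 (operand is 0)
(¬¬¬¬(p2 ∨ (p3 ∨ p3)) → ¬¬p1): 1 ≤ 1, so result = 1
(¬¬¬(p3 ∨ (¬p2 → p2)) ∨ (¬¬¬¬(p2 ∨ (p3 ∨ p3)) → ¬¬p1)) = max(0, 1) = 1

1.00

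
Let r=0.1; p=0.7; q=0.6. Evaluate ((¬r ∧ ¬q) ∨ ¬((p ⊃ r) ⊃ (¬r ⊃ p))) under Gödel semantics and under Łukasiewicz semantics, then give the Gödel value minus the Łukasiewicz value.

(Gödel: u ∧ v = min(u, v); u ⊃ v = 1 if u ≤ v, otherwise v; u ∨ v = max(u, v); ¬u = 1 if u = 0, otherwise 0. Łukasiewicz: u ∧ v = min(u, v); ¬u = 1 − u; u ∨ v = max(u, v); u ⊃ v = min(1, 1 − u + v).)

Gödel evaluation:
  ¬r: Gödel ¬ of 0.1 = 0 (operand ≠ 0)
  ¬q: Gödel ¬ of 0.6 = 0 (operand ≠ 0)
  (¬r ∧ ¬q) = min(0, 0) = 0
  (p ⊃ r): 0.7 > 0.1, so result = 0.1
  ¬r: Gödel ¬ of 0.1 = 0 (operand ≠ 0)
  (¬r ⊃ p): 0 ≤ 0.7, so result = 1
  ((p ⊃ r) ⊃ (¬r ⊃ p)): 0.1 ≤ 1, so result = 1
  ¬((p ⊃ r) ⊃ (¬r ⊃ p)): Gödel ¬ of 1 = 0 (operand ≠ 0)
  ((¬r ∧ ¬q) ∨ ¬((p ⊃ r) ⊃ (¬r ⊃ p))) = max(0, 0) = 0
  Gödel value = 0
Łukasiewicz evaluation:
  ¬r: Łukasiewicz ¬ gives 1 − 0.1 = 0.9
  ¬q: Łukasiewicz ¬ gives 1 − 0.6 = 0.4
  (¬r ∧ ¬q) = min(0.9, 0.4) = 0.4
  (p ⊃ r): min(1, 1 − 0.7 + 0.1) = 0.4
  ¬r: Łukasiewicz ¬ gives 1 − 0.1 = 0.9
  (¬r ⊃ p): min(1, 1 − 0.9 + 0.7) = 0.8
  ((p ⊃ r) ⊃ (¬r ⊃ p)): min(1, 1 − 0.4 + 0.8) = 1
  ¬((p ⊃ r) ⊃ (¬r ⊃ p)): Łukasiewicz ¬ gives 1 − 1 = 0
  ((¬r ∧ ¬q) ∨ ¬((p ⊃ r) ⊃ (¬r ⊃ p))) = max(0.4, 0) = 0.4
  Łukasiewicz value = 0.4
Difference: 0 − 0.4 = -0.40

-0.40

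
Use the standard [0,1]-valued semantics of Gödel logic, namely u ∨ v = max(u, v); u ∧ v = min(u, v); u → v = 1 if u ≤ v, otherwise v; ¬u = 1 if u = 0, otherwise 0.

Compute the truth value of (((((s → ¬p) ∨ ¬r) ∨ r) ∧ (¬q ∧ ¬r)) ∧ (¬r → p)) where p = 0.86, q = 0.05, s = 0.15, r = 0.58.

¬p: Gödel ¬ of 0.86 = 0 (operand ≠ 0)
(s → ¬p): 0.15 > 0, so result = 0
¬r: Gödel ¬ of 0.58 = 0 (operand ≠ 0)
((s → ¬p) ∨ ¬r) = max(0, 0) = 0
(((s → ¬p) ∨ ¬r) ∨ r) = max(0, 0.58) = 0.58
¬q: Gödel ¬ of 0.05 = 0 (operand ≠ 0)
¬r: Gödel ¬ of 0.58 = 0 (operand ≠ 0)
(¬q ∧ ¬r) = min(0, 0) = 0
((((s → ¬p) ∨ ¬r) ∨ r) ∧ (¬q ∧ ¬r)) = min(0.58, 0) = 0
¬r: Gödel ¬ of 0.58 = 0 (operand ≠ 0)
(¬r → p): 0 ≤ 0.86, so result = 1
(((((s → ¬p) ∨ ¬r) ∨ r) ∧ (¬q ∧ ¬r)) ∧ (¬r → p)) = min(0, 1) = 0

0.00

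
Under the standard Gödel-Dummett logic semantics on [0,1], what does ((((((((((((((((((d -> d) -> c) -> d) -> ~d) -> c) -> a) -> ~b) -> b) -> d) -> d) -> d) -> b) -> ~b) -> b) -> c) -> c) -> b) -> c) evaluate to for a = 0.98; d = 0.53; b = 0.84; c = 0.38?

(d -> d): 0.53 ≤ 0.53, so result = 1
((d -> d) -> c): 1 > 0.38, so result = 0.38
(((d -> d) -> c) -> d): 0.38 ≤ 0.53, so result = 1
~d: Gödel ¬ of 0.53 = 0 (operand ≠ 0)
((((d -> d) -> c) -> d) -> ~d): 1 > 0, so result = 0
(((((d -> d) -> c) -> d) -> ~d) -> c): 0 ≤ 0.38, so result = 1
((((((d -> d) -> c) -> d) -> ~d) -> c) -> a): 1 > 0.98, so result = 0.98
~b: Gödel ¬ of 0.84 = 0 (operand ≠ 0)
(((((((d -> d) -> c) -> d) -> ~d) -> c) -> a) -> ~b): 0.98 > 0, so result = 0
((((((((d -> d) -> c) -> d) -> ~d) -> c) -> a) -> ~b) -> b): 0 ≤ 0.84, so result = 1
(((((((((d -> d) -> c) -> d) -> ~d) -> c) -> a) -> ~b) -> b) -> d): 1 > 0.53, so result = 0.53
((((((((((d -> d) -> c) -> d) -> ~d) -> c) -> a) -> ~b) -> b) -> d) -> d): 0.53 ≤ 0.53, so result = 1
(((((((((((d -> d) -> c) -> d) -> ~d) -> c) -> a) -> ~b) -> b) -> d) -> d) -> d): 1 > 0.53, so result = 0.53
((((((((((((d -> d) -> c) -> d) -> ~d) -> c) -> a) -> ~b) -> b) -> d) -> d) -> d) -> b): 0.53 ≤ 0.84, so result = 1
~b: Gödel ¬ of 0.84 = 0 (operand ≠ 0)
(((((((((((((d -> d) -> c) -> d) -> ~d) -> c) -> a) -> ~b) -> b) -> d) -> d) -> d) -> b) -> ~b): 1 > 0, so result = 0
((((((((((((((d -> d) -> c) -> d) -> ~d) -> c) -> a) -> ~b) -> b) -> d) -> d) -> d) -> b) -> ~b) -> b): 0 ≤ 0.84, so result = 1
(((((((((((((((d -> d) -> c) -> d) -> ~d) -> c) -> a) -> ~b) -> b) -> d) -> d) -> d) -> b) -> ~b) -> b) -> c): 1 > 0.38, so result = 0.38
((((((((((((((((d -> d) -> c) -> d) -> ~d) -> c) -> a) -> ~b) -> b) -> d) -> d) -> d) -> b) -> ~b) -> b) -> c) -> c): 0.38 ≤ 0.38, so result = 1
(((((((((((((((((d -> d) -> c) -> d) -> ~d) -> c) -> a) -> ~b) -> b) -> d) -> d) -> d) -> b) -> ~b) -> b) -> c) -> c) -> b): 1 > 0.84, so result = 0.84
((((((((((((((((((d -> d) -> c) -> d) -> ~d) -> c) -> a) -> ~b) -> b) -> d) -> d) -> d) -> b) -> ~b) -> b) -> c) -> c) -> b) -> c): 0.84 > 0.38, so result = 0.38

0.38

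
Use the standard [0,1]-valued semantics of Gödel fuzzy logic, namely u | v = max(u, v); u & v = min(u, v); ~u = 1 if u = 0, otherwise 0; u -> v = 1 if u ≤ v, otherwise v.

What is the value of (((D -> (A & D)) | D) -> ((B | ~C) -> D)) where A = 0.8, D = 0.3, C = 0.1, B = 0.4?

(A & D) = min(0.8, 0.3) = 0.3
(D -> (A & D)): 0.3 ≤ 0.3, so result = 1
((D -> (A & D)) | D) = max(1, 0.3) = 1
~C: Gödel ¬ of 0.1 = 0 (operand ≠ 0)
(B | ~C) = max(0.4, 0) = 0.4
((B | ~C) -> D): 0.4 > 0.3, so result = 0.3
(((D -> (A & D)) | D) -> ((B | ~C) -> D)): 1 > 0.3, so result = 0.3

0.30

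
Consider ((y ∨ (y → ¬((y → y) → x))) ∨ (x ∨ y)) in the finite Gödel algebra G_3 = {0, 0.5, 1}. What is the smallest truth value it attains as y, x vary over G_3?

The minimum is attained at y = 0.5, x = 0.5:
  (y → y): 0.5 ≤ 0.5, so result = 1
  ((y → y) → x): 1 > 0.5, so result = 0.5
  ¬((y → y) → x): Gödel ¬ of 0.5 = 0 (operand ≠ 0)
  (y → ¬((y → y) → x)): 0.5 > 0, so result = 0
  (y ∨ (y → ¬((y → y) → x))) = max(0.5, 0) = 0.5
  (x ∨ y) = max(0.5, 0.5) = 0.5
  ((y ∨ (y → ¬((y → y) → x))) ∨ (x ∨ y)) = max(0.5, 0.5) = 0.5
Checking all 9 assignments confirms none give a value below 0.50.

0.50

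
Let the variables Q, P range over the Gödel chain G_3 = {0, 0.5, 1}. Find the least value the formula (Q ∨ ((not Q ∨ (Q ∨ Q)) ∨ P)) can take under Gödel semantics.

0.50

The minimum is attained at Q = 0.5, P = 0:
  not Q: Gödel ¬ of 0.5 = 0 (operand ≠ 0)
  (Q ∨ Q) = max(0.5, 0.5) = 0.5
  (not Q ∨ (Q ∨ Q)) = max(0, 0.5) = 0.5
  ((not Q ∨ (Q ∨ Q)) ∨ P) = max(0.5, 0) = 0.5
  (Q ∨ ((not Q ∨ (Q ∨ Q)) ∨ P)) = max(0.5, 0.5) = 0.5
Checking all 9 assignments confirms none give a value below 0.50.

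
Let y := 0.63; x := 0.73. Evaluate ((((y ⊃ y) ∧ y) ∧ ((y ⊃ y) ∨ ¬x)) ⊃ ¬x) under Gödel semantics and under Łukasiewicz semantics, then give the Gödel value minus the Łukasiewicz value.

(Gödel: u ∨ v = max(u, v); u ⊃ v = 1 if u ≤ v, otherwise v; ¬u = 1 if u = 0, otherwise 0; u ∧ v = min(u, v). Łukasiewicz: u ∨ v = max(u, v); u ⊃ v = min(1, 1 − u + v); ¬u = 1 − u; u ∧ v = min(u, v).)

-0.64

Gödel evaluation:
  (y ⊃ y): 0.63 ≤ 0.63, so result = 1
  ((y ⊃ y) ∧ y) = min(1, 0.63) = 0.63
  (y ⊃ y): 0.63 ≤ 0.63, so result = 1
  ¬x: Gödel ¬ of 0.73 = 0 (operand ≠ 0)
  ((y ⊃ y) ∨ ¬x) = max(1, 0) = 1
  (((y ⊃ y) ∧ y) ∧ ((y ⊃ y) ∨ ¬x)) = min(0.63, 1) = 0.63
  ¬x: Gödel ¬ of 0.73 = 0 (operand ≠ 0)
  ((((y ⊃ y) ∧ y) ∧ ((y ⊃ y) ∨ ¬x)) ⊃ ¬x): 0.63 > 0, so result = 0
  Gödel value = 0
Łukasiewicz evaluation:
  (y ⊃ y): min(1, 1 − 0.63 + 0.63) = 1
  ((y ⊃ y) ∧ y) = min(1, 0.63) = 0.63
  (y ⊃ y): min(1, 1 − 0.63 + 0.63) = 1
  ¬x: Łukasiewicz ¬ gives 1 − 0.73 = 0.27
  ((y ⊃ y) ∨ ¬x) = max(1, 0.27) = 1
  (((y ⊃ y) ∧ y) ∧ ((y ⊃ y) ∨ ¬x)) = min(0.63, 1) = 0.63
  ¬x: Łukasiewicz ¬ gives 1 − 0.73 = 0.27
  ((((y ⊃ y) ∧ y) ∧ ((y ⊃ y) ∨ ¬x)) ⊃ ¬x): min(1, 1 − 0.63 + 0.27) = 0.64
  Łukasiewicz value = 0.64
Difference: 0 − 0.64 = -0.64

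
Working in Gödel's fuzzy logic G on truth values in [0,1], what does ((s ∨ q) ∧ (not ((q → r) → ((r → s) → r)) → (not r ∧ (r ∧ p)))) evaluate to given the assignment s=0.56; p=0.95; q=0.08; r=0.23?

0.56

(s ∨ q) = max(0.56, 0.08) = 0.56
(q → r): 0.08 ≤ 0.23, so result = 1
(r → s): 0.23 ≤ 0.56, so result = 1
((r → s) → r): 1 > 0.23, so result = 0.23
((q → r) → ((r → s) → r)): 1 > 0.23, so result = 0.23
not ((q → r) → ((r → s) → r)): Gödel ¬ of 0.23 = 0 (operand ≠ 0)
not r: Gödel ¬ of 0.23 = 0 (operand ≠ 0)
(r ∧ p) = min(0.23, 0.95) = 0.23
(not r ∧ (r ∧ p)) = min(0, 0.23) = 0
(not ((q → r) → ((r → s) → r)) → (not r ∧ (r ∧ p))): 0 ≤ 0, so result = 1
((s ∨ q) ∧ (not ((q → r) → ((r → s) → r)) → (not r ∧ (r ∧ p)))) = min(0.56, 1) = 0.56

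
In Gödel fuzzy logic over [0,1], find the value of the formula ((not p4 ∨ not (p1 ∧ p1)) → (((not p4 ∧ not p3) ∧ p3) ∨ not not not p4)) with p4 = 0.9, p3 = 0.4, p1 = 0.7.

1.00

not p4: Gödel ¬ of 0.9 = 0 (operand ≠ 0)
(p1 ∧ p1) = min(0.7, 0.7) = 0.7
not (p1 ∧ p1): Gödel ¬ of 0.7 = 0 (operand ≠ 0)
(not p4 ∨ not (p1 ∧ p1)) = max(0, 0) = 0
not p4: Gödel ¬ of 0.9 = 0 (operand ≠ 0)
not p3: Gödel ¬ of 0.4 = 0 (operand ≠ 0)
(not p4 ∧ not p3) = min(0, 0) = 0
((not p4 ∧ not p3) ∧ p3) = min(0, 0.4) = 0
not p4: Gödel ¬ of 0.9 = 0 (operand ≠ 0)
not not p4: Gödel ¬ of 0 = 1 (operand is 0)
not not not p4: Gödel ¬ of 1 = 0 (operand ≠ 0)
(((not p4 ∧ not p3) ∧ p3) ∨ not not not p4) = max(0, 0) = 0
((not p4 ∨ not (p1 ∧ p1)) → (((not p4 ∧ not p3) ∧ p3) ∨ not not not p4)): 0 ≤ 0, so result = 1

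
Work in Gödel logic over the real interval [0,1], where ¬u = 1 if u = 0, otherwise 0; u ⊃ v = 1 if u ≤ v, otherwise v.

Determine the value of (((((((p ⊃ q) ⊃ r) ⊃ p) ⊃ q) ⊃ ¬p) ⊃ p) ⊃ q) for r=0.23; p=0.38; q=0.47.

(p ⊃ q): 0.38 ≤ 0.47, so result = 1
((p ⊃ q) ⊃ r): 1 > 0.23, so result = 0.23
(((p ⊃ q) ⊃ r) ⊃ p): 0.23 ≤ 0.38, so result = 1
((((p ⊃ q) ⊃ r) ⊃ p) ⊃ q): 1 > 0.47, so result = 0.47
¬p: Gödel ¬ of 0.38 = 0 (operand ≠ 0)
(((((p ⊃ q) ⊃ r) ⊃ p) ⊃ q) ⊃ ¬p): 0.47 > 0, so result = 0
((((((p ⊃ q) ⊃ r) ⊃ p) ⊃ q) ⊃ ¬p) ⊃ p): 0 ≤ 0.38, so result = 1
(((((((p ⊃ q) ⊃ r) ⊃ p) ⊃ q) ⊃ ¬p) ⊃ p) ⊃ q): 1 > 0.47, so result = 0.47

0.47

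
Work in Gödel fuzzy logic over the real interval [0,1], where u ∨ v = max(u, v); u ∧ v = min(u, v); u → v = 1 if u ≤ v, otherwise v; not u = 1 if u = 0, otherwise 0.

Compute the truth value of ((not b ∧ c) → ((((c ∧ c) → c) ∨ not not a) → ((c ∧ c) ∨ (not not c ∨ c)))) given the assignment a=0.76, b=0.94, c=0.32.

not b: Gödel ¬ of 0.94 = 0 (operand ≠ 0)
(not b ∧ c) = min(0, 0.32) = 0
(c ∧ c) = min(0.32, 0.32) = 0.32
((c ∧ c) → c): 0.32 ≤ 0.32, so result = 1
not a: Gödel ¬ of 0.76 = 0 (operand ≠ 0)
not not a: Gödel ¬ of 0 = 1 (operand is 0)
(((c ∧ c) → c) ∨ not not a) = max(1, 1) = 1
(c ∧ c) = min(0.32, 0.32) = 0.32
not c: Gödel ¬ of 0.32 = 0 (operand ≠ 0)
not not c: Gödel ¬ of 0 = 1 (operand is 0)
(not not c ∨ c) = max(1, 0.32) = 1
((c ∧ c) ∨ (not not c ∨ c)) = max(0.32, 1) = 1
((((c ∧ c) → c) ∨ not not a) → ((c ∧ c) ∨ (not not c ∨ c))): 1 ≤ 1, so result = 1
((not b ∧ c) → ((((c ∧ c) → c) ∨ not not a) → ((c ∧ c) ∨ (not not c ∨ c)))): 0 ≤ 1, so result = 1

1.00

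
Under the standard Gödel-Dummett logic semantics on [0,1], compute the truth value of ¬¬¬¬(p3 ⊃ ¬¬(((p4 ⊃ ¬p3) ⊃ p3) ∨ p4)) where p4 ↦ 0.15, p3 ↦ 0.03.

1.00

¬p3: Gödel ¬ of 0.03 = 0 (operand ≠ 0)
(p4 ⊃ ¬p3): 0.15 > 0, so result = 0
((p4 ⊃ ¬p3) ⊃ p3): 0 ≤ 0.03, so result = 1
(((p4 ⊃ ¬p3) ⊃ p3) ∨ p4) = max(1, 0.15) = 1
¬(((p4 ⊃ ¬p3) ⊃ p3) ∨ p4): Gödel ¬ of 1 = 0 (operand ≠ 0)
¬¬(((p4 ⊃ ¬p3) ⊃ p3) ∨ p4): Gödel ¬ of 0 = 1 (operand is 0)
(p3 ⊃ ¬¬(((p4 ⊃ ¬p3) ⊃ p3) ∨ p4)): 0.03 ≤ 1, so result = 1
¬(p3 ⊃ ¬¬(((p4 ⊃ ¬p3) ⊃ p3) ∨ p4)): Gödel ¬ of 1 = 0 (operand ≠ 0)
¬¬(p3 ⊃ ¬¬(((p4 ⊃ ¬p3) ⊃ p3) ∨ p4)): Gödel ¬ of 0 = 1 (operand is 0)
¬¬¬(p3 ⊃ ¬¬(((p4 ⊃ ¬p3) ⊃ p3) ∨ p4)): Gödel ¬ of 1 = 0 (operand ≠ 0)
¬¬¬¬(p3 ⊃ ¬¬(((p4 ⊃ ¬p3) ⊃ p3) ∨ p4)): Gödel ¬ of 0 = 1 (operand is 0)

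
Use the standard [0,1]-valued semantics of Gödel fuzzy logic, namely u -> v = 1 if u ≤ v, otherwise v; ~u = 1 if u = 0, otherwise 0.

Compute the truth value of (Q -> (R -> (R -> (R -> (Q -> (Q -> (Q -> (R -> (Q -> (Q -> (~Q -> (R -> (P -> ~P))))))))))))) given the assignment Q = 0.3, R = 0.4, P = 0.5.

~Q: Gödel ¬ of 0.3 = 0 (operand ≠ 0)
~P: Gödel ¬ of 0.5 = 0 (operand ≠ 0)
(P -> ~P): 0.5 > 0, so result = 0
(R -> (P -> ~P)): 0.4 > 0, so result = 0
(~Q -> (R -> (P -> ~P))): 0 ≤ 0, so result = 1
(Q -> (~Q -> (R -> (P -> ~P)))): 0.3 ≤ 1, so result = 1
(Q -> (Q -> (~Q -> (R -> (P -> ~P))))): 0.3 ≤ 1, so result = 1
(R -> (Q -> (Q -> (~Q -> (R -> (P -> ~P)))))): 0.4 ≤ 1, so result = 1
(Q -> (R -> (Q -> (Q -> (~Q -> (R -> (P -> ~P))))))): 0.3 ≤ 1, so result = 1
(Q -> (Q -> (R -> (Q -> (Q -> (~Q -> (R -> (P -> ~P)))))))): 0.3 ≤ 1, so result = 1
(Q -> (Q -> (Q -> (R -> (Q -> (Q -> (~Q -> (R -> (P -> ~P))))))))): 0.3 ≤ 1, so result = 1
(R -> (Q -> (Q -> (Q -> (R -> (Q -> (Q -> (~Q -> (R -> (P -> ~P)))))))))): 0.4 ≤ 1, so result = 1
(R -> (R -> (Q -> (Q -> (Q -> (R -> (Q -> (Q -> (~Q -> (R -> (P -> ~P))))))))))): 0.4 ≤ 1, so result = 1
(R -> (R -> (R -> (Q -> (Q -> (Q -> (R -> (Q -> (Q -> (~Q -> (R -> (P -> ~P)))))))))))): 0.4 ≤ 1, so result = 1
(Q -> (R -> (R -> (R -> (Q -> (Q -> (Q -> (R -> (Q -> (Q -> (~Q -> (R -> (P -> ~P))))))))))))): 0.3 ≤ 1, so result = 1

1.00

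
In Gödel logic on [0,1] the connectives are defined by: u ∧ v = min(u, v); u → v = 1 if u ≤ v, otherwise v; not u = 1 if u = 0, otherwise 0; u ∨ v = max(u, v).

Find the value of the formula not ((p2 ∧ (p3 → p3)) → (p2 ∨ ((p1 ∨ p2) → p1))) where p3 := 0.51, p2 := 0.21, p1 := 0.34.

0.00

(p3 → p3): 0.51 ≤ 0.51, so result = 1
(p2 ∧ (p3 → p3)) = min(0.21, 1) = 0.21
(p1 ∨ p2) = max(0.34, 0.21) = 0.34
((p1 ∨ p2) → p1): 0.34 ≤ 0.34, so result = 1
(p2 ∨ ((p1 ∨ p2) → p1)) = max(0.21, 1) = 1
((p2 ∧ (p3 → p3)) → (p2 ∨ ((p1 ∨ p2) → p1))): 0.21 ≤ 1, so result = 1
not ((p2 ∧ (p3 → p3)) → (p2 ∨ ((p1 ∨ p2) → p1))): Gödel ¬ of 1 = 0 (operand ≠ 0)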